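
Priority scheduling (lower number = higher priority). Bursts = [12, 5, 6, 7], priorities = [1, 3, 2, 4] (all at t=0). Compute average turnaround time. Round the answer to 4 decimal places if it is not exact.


Sort by priority (ascending = highest first):
Order: [(1, 12), (2, 6), (3, 5), (4, 7)]
Completion times:
  Priority 1, burst=12, C=12
  Priority 2, burst=6, C=18
  Priority 3, burst=5, C=23
  Priority 4, burst=7, C=30
Average turnaround = 83/4 = 20.75

20.75


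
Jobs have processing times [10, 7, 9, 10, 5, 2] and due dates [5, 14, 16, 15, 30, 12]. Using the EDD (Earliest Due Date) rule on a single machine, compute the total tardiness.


Sort by due date (EDD order): [(10, 5), (2, 12), (7, 14), (10, 15), (9, 16), (5, 30)]
Compute completion times and tardiness:
  Job 1: p=10, d=5, C=10, tardiness=max(0,10-5)=5
  Job 2: p=2, d=12, C=12, tardiness=max(0,12-12)=0
  Job 3: p=7, d=14, C=19, tardiness=max(0,19-14)=5
  Job 4: p=10, d=15, C=29, tardiness=max(0,29-15)=14
  Job 5: p=9, d=16, C=38, tardiness=max(0,38-16)=22
  Job 6: p=5, d=30, C=43, tardiness=max(0,43-30)=13
Total tardiness = 59

59


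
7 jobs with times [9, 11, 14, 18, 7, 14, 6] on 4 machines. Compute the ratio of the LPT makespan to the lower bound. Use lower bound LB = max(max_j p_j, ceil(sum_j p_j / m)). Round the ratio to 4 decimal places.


LPT order: [18, 14, 14, 11, 9, 7, 6]
Machine loads after assignment: [18, 21, 20, 20]
LPT makespan = 21
Lower bound = max(max_job, ceil(total/4)) = max(18, 20) = 20
Ratio = 21 / 20 = 1.05

1.05


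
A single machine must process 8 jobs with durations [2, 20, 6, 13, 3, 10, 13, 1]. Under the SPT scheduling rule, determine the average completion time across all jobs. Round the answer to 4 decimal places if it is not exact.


Sort jobs by processing time (SPT order): [1, 2, 3, 6, 10, 13, 13, 20]
Compute completion times sequentially:
  Job 1: processing = 1, completes at 1
  Job 2: processing = 2, completes at 3
  Job 3: processing = 3, completes at 6
  Job 4: processing = 6, completes at 12
  Job 5: processing = 10, completes at 22
  Job 6: processing = 13, completes at 35
  Job 7: processing = 13, completes at 48
  Job 8: processing = 20, completes at 68
Sum of completion times = 195
Average completion time = 195/8 = 24.375

24.375


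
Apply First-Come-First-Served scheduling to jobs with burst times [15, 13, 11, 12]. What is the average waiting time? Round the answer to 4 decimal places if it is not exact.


FCFS order (as given): [15, 13, 11, 12]
Waiting times:
  Job 1: wait = 0
  Job 2: wait = 15
  Job 3: wait = 28
  Job 4: wait = 39
Sum of waiting times = 82
Average waiting time = 82/4 = 20.5

20.5


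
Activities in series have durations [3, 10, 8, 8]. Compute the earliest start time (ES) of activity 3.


Activity 3 starts after activities 1 through 2 complete.
Predecessor durations: [3, 10]
ES = 3 + 10 = 13

13


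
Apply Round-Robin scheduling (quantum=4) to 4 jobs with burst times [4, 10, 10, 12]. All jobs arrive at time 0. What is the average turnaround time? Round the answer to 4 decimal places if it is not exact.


Time quantum = 4
Execution trace:
  J1 runs 4 units, time = 4
  J2 runs 4 units, time = 8
  J3 runs 4 units, time = 12
  J4 runs 4 units, time = 16
  J2 runs 4 units, time = 20
  J3 runs 4 units, time = 24
  J4 runs 4 units, time = 28
  J2 runs 2 units, time = 30
  J3 runs 2 units, time = 32
  J4 runs 4 units, time = 36
Finish times: [4, 30, 32, 36]
Average turnaround = 102/4 = 25.5

25.5


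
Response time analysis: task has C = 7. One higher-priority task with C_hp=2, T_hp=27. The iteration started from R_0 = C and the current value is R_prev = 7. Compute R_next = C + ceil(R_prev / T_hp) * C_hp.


R_next = C + ceil(R_prev / T_hp) * C_hp
ceil(7 / 27) = ceil(0.2593) = 1
Interference = 1 * 2 = 2
R_next = 7 + 2 = 9

9


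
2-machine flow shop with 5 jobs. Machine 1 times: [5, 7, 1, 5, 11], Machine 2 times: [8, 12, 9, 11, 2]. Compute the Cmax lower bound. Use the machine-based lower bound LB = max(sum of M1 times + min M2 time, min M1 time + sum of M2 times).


LB1 = sum(M1 times) + min(M2 times) = 29 + 2 = 31
LB2 = min(M1 times) + sum(M2 times) = 1 + 42 = 43
Lower bound = max(LB1, LB2) = max(31, 43) = 43

43


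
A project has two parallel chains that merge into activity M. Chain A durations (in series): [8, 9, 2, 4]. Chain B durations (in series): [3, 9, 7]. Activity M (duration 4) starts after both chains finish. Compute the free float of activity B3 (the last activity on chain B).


ES(B3) = sum of predecessors on chain B = 12
EF(B3) = ES + duration = 12 + 7 = 19
Successor of B3 is M. ES(M) = max(sum(A), sum(B)) = max(23, 19) = 23
Free float = ES(successor) - EF(current) = 23 - 19 = 4

4


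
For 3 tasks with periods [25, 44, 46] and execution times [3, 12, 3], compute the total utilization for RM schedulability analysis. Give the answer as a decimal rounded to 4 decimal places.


Compute individual utilizations (exact fractions):
  Task 1: C/T = 3/25 (approx. 0.12)
  Task 2: C/T = 12/44 = 3/11 (approx. 0.2727)
  Task 3: C/T = 3/46 (approx. 0.0652)
Total utilization U = 3/25 + 3/11 + 3/46 = 5793/12650
Rounded to 4 decimal places: U = 0.4579
RM (Liu & Layland) bound for 3 tasks = 0.779763; compare with U = 5793/12650 (approx. 0.457945)
U <= bound, so schedulable by RM sufficient condition.

0.4579


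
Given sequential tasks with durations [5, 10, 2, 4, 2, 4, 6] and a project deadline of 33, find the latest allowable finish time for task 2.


LF(activity 2) = deadline - sum of successor durations
Successors: activities 3 through 7 with durations [2, 4, 2, 4, 6]
Sum of successor durations = 18
LF = 33 - 18 = 15

15


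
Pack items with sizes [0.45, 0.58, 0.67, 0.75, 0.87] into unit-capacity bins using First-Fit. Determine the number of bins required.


Place items sequentially using First-Fit:
  Item 0.45 -> new Bin 1
  Item 0.58 -> new Bin 2
  Item 0.67 -> new Bin 3
  Item 0.75 -> new Bin 4
  Item 0.87 -> new Bin 5
Total bins used = 5

5


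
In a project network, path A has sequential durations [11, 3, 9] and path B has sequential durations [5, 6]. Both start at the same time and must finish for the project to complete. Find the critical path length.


Path A total = 11 + 3 + 9 = 23
Path B total = 5 + 6 = 11
Critical path = longest path = max(23, 11) = 23

23


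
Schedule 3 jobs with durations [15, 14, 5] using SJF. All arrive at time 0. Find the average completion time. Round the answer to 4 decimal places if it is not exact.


SJF order (ascending): [5, 14, 15]
Completion times:
  Job 1: burst=5, C=5
  Job 2: burst=14, C=19
  Job 3: burst=15, C=34
Average completion = 58/3 = 19.3333

19.3333


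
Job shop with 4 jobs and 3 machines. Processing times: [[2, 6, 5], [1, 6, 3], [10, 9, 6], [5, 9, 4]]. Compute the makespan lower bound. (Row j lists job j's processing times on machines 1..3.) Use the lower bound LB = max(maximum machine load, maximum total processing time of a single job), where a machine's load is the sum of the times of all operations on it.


Machine loads:
  Machine 1: 2 + 1 + 10 + 5 = 18
  Machine 2: 6 + 6 + 9 + 9 = 30
  Machine 3: 5 + 3 + 6 + 4 = 18
Max machine load = 30
Job totals:
  Job 1: 13
  Job 2: 10
  Job 3: 25
  Job 4: 18
Max job total = 25
Lower bound = max(30, 25) = 30

30


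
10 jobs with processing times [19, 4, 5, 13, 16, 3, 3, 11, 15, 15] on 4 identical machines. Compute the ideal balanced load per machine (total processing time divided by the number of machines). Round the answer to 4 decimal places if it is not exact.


Total processing time = 19 + 4 + 5 + 13 + 16 + 3 + 3 + 11 + 15 + 15 = 104
Number of machines = 4
Ideal balanced load = 104 / 4 = 26.0

26.0


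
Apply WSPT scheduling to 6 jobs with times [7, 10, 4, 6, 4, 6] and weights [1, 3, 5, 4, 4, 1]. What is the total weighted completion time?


Compute p/w ratios and sort ascending (WSPT): [(4, 5), (4, 4), (6, 4), (10, 3), (6, 1), (7, 1)]
Compute weighted completion times:
  Job (p=4,w=5): C=4, w*C=5*4=20
  Job (p=4,w=4): C=8, w*C=4*8=32
  Job (p=6,w=4): C=14, w*C=4*14=56
  Job (p=10,w=3): C=24, w*C=3*24=72
  Job (p=6,w=1): C=30, w*C=1*30=30
  Job (p=7,w=1): C=37, w*C=1*37=37
Total weighted completion time = 247

247


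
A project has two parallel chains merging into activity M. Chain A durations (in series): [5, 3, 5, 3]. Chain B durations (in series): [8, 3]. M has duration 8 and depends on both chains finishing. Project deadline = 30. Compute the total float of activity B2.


Forward pass: ES(B2) = sum of predecessors on chain B = 8
EF = ES + duration = 8 + 3 = 11
Backward pass: LF(M) = deadline = 30; LS(M) = 30 - 8 = 22
LF(B2) = LS(M) - sum(successors on chain B) = 22 - 0 = 22
LS = LF - duration = 22 - 3 = 19
Total float = LS - ES = 19 - 8 = 11

11


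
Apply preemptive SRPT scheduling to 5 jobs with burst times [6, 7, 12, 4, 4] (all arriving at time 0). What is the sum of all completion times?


Since all jobs arrive at t=0, SRPT equals SPT ordering.
SPT order: [4, 4, 6, 7, 12]
Completion times:
  Job 1: p=4, C=4
  Job 2: p=4, C=8
  Job 3: p=6, C=14
  Job 4: p=7, C=21
  Job 5: p=12, C=33
Total completion time = 4 + 8 + 14 + 21 + 33 = 80

80


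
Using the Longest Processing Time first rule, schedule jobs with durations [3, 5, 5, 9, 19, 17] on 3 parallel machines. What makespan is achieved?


Sort jobs in decreasing order (LPT): [19, 17, 9, 5, 5, 3]
Assign each job to the least loaded machine:
  Machine 1: jobs [19], load = 19
  Machine 2: jobs [17, 3], load = 20
  Machine 3: jobs [9, 5, 5], load = 19
Makespan = max load = 20

20


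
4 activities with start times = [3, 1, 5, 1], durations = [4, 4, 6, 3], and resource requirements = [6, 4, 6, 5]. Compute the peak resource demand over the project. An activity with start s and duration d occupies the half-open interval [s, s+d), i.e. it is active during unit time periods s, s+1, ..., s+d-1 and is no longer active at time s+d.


Each activity i is active on [start_i, start_i + duration_i).
Compute total resource usage per time slot:
  t=0: active resources = [], total = 0
  t=1: active resources = [4, 5], total = 9
  t=2: active resources = [4, 5], total = 9
  t=3: active resources = [6, 4, 5], total = 15
  t=4: active resources = [6, 4], total = 10
  t=5: active resources = [6, 6], total = 12
  t=6: active resources = [6, 6], total = 12
  t=7: active resources = [6], total = 6
  t=8: active resources = [6], total = 6
  t=9: active resources = [6], total = 6
  t=10: active resources = [6], total = 6
Peak resource demand = 15

15


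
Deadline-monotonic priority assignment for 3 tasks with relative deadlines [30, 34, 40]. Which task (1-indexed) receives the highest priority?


Sort tasks by relative deadline (ascending):
  Task 1: deadline = 30
  Task 2: deadline = 34
  Task 3: deadline = 40
Priority order (highest first): [1, 2, 3]
Highest priority task = 1

1


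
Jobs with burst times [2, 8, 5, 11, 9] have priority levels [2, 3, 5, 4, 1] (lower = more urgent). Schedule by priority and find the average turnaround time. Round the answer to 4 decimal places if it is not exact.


Sort by priority (ascending = highest first):
Order: [(1, 9), (2, 2), (3, 8), (4, 11), (5, 5)]
Completion times:
  Priority 1, burst=9, C=9
  Priority 2, burst=2, C=11
  Priority 3, burst=8, C=19
  Priority 4, burst=11, C=30
  Priority 5, burst=5, C=35
Average turnaround = 104/5 = 20.8

20.8


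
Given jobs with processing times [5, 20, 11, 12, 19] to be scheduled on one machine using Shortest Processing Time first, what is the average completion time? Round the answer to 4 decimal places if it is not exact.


Sort jobs by processing time (SPT order): [5, 11, 12, 19, 20]
Compute completion times sequentially:
  Job 1: processing = 5, completes at 5
  Job 2: processing = 11, completes at 16
  Job 3: processing = 12, completes at 28
  Job 4: processing = 19, completes at 47
  Job 5: processing = 20, completes at 67
Sum of completion times = 163
Average completion time = 163/5 = 32.6

32.6


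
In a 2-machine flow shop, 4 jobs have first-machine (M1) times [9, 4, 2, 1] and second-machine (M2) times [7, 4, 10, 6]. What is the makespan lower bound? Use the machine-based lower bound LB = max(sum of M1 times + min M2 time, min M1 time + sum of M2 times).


LB1 = sum(M1 times) + min(M2 times) = 16 + 4 = 20
LB2 = min(M1 times) + sum(M2 times) = 1 + 27 = 28
Lower bound = max(LB1, LB2) = max(20, 28) = 28

28


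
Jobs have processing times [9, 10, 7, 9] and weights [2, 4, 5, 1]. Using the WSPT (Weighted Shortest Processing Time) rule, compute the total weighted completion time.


Compute p/w ratios and sort ascending (WSPT): [(7, 5), (10, 4), (9, 2), (9, 1)]
Compute weighted completion times:
  Job (p=7,w=5): C=7, w*C=5*7=35
  Job (p=10,w=4): C=17, w*C=4*17=68
  Job (p=9,w=2): C=26, w*C=2*26=52
  Job (p=9,w=1): C=35, w*C=1*35=35
Total weighted completion time = 190

190


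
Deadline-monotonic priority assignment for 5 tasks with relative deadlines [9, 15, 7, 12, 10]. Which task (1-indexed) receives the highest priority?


Sort tasks by relative deadline (ascending):
  Task 3: deadline = 7
  Task 1: deadline = 9
  Task 5: deadline = 10
  Task 4: deadline = 12
  Task 2: deadline = 15
Priority order (highest first): [3, 1, 5, 4, 2]
Highest priority task = 3

3


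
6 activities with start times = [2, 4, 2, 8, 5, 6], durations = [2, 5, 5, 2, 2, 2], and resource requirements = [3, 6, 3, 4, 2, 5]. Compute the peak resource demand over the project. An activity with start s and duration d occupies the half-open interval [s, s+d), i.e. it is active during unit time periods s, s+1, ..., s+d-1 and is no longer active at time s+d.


Each activity i is active on [start_i, start_i + duration_i).
Compute total resource usage per time slot:
  t=0: active resources = [], total = 0
  t=1: active resources = [], total = 0
  t=2: active resources = [3, 3], total = 6
  t=3: active resources = [3, 3], total = 6
  t=4: active resources = [6, 3], total = 9
  t=5: active resources = [6, 3, 2], total = 11
  t=6: active resources = [6, 3, 2, 5], total = 16
  t=7: active resources = [6, 5], total = 11
  t=8: active resources = [6, 4], total = 10
  t=9: active resources = [4], total = 4
Peak resource demand = 16

16


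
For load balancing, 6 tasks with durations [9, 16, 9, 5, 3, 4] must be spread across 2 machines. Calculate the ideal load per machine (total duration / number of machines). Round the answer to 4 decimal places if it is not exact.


Total processing time = 9 + 16 + 9 + 5 + 3 + 4 = 46
Number of machines = 2
Ideal balanced load = 46 / 2 = 23.0

23.0


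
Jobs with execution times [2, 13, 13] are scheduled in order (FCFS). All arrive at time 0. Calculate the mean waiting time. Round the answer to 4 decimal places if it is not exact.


FCFS order (as given): [2, 13, 13]
Waiting times:
  Job 1: wait = 0
  Job 2: wait = 2
  Job 3: wait = 15
Sum of waiting times = 17
Average waiting time = 17/3 = 5.6667

5.6667


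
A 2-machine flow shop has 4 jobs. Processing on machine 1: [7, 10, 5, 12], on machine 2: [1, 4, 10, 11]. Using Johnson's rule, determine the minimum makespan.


Apply Johnson's rule:
  Group 1 (a <= b): [(3, 5, 10)]
  Group 2 (a > b): [(4, 12, 11), (2, 10, 4), (1, 7, 1)]
Optimal job order: [3, 4, 2, 1]
Schedule:
  Job 3: M1 done at 5, M2 done at 15
  Job 4: M1 done at 17, M2 done at 28
  Job 2: M1 done at 27, M2 done at 32
  Job 1: M1 done at 34, M2 done at 35
Makespan = 35

35


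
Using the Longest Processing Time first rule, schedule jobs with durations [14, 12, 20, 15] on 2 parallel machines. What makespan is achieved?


Sort jobs in decreasing order (LPT): [20, 15, 14, 12]
Assign each job to the least loaded machine:
  Machine 1: jobs [20, 12], load = 32
  Machine 2: jobs [15, 14], load = 29
Makespan = max load = 32

32


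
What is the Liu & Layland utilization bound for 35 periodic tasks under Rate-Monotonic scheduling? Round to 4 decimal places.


Compute 2^(1/35) = 1.0200016094
Subtract 1: 1.0200016094 - 1 = 0.0200016094
Multiply by n: 35 * 0.0200016094 = 0.7000563290
Round to 4 dp: 0.7001

0.7001


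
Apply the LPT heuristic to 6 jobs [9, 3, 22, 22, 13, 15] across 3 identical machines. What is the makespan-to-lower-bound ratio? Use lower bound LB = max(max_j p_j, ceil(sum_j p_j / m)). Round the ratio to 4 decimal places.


LPT order: [22, 22, 15, 13, 9, 3]
Machine loads after assignment: [31, 25, 28]
LPT makespan = 31
Lower bound = max(max_job, ceil(total/3)) = max(22, 28) = 28
Ratio = 31 / 28 = 1.1071

1.1071


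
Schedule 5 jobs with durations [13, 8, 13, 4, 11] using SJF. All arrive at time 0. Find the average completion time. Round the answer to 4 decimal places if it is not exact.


SJF order (ascending): [4, 8, 11, 13, 13]
Completion times:
  Job 1: burst=4, C=4
  Job 2: burst=8, C=12
  Job 3: burst=11, C=23
  Job 4: burst=13, C=36
  Job 5: burst=13, C=49
Average completion = 124/5 = 24.8

24.8


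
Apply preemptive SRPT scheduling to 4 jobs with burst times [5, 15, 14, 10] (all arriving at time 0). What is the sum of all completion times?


Since all jobs arrive at t=0, SRPT equals SPT ordering.
SPT order: [5, 10, 14, 15]
Completion times:
  Job 1: p=5, C=5
  Job 2: p=10, C=15
  Job 3: p=14, C=29
  Job 4: p=15, C=44
Total completion time = 5 + 15 + 29 + 44 = 93

93


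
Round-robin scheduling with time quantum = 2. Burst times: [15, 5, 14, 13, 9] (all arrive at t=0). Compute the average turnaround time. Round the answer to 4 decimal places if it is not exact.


Time quantum = 2
Execution trace:
  J1 runs 2 units, time = 2
  J2 runs 2 units, time = 4
  J3 runs 2 units, time = 6
  J4 runs 2 units, time = 8
  J5 runs 2 units, time = 10
  J1 runs 2 units, time = 12
  J2 runs 2 units, time = 14
  J3 runs 2 units, time = 16
  J4 runs 2 units, time = 18
  J5 runs 2 units, time = 20
  J1 runs 2 units, time = 22
  J2 runs 1 units, time = 23
  J3 runs 2 units, time = 25
  J4 runs 2 units, time = 27
  J5 runs 2 units, time = 29
  J1 runs 2 units, time = 31
  J3 runs 2 units, time = 33
  J4 runs 2 units, time = 35
  J5 runs 2 units, time = 37
  J1 runs 2 units, time = 39
  J3 runs 2 units, time = 41
  J4 runs 2 units, time = 43
  J5 runs 1 units, time = 44
  J1 runs 2 units, time = 46
  J3 runs 2 units, time = 48
  J4 runs 2 units, time = 50
  J1 runs 2 units, time = 52
  J3 runs 2 units, time = 54
  J4 runs 1 units, time = 55
  J1 runs 1 units, time = 56
Finish times: [56, 23, 54, 55, 44]
Average turnaround = 232/5 = 46.4

46.4


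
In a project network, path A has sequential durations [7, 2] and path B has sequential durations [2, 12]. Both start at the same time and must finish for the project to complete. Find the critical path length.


Path A total = 7 + 2 = 9
Path B total = 2 + 12 = 14
Critical path = longest path = max(9, 14) = 14

14


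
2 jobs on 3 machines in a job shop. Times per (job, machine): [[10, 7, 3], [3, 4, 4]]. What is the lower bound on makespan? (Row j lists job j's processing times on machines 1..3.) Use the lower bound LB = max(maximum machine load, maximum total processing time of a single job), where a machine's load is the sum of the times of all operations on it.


Machine loads:
  Machine 1: 10 + 3 = 13
  Machine 2: 7 + 4 = 11
  Machine 3: 3 + 4 = 7
Max machine load = 13
Job totals:
  Job 1: 20
  Job 2: 11
Max job total = 20
Lower bound = max(13, 20) = 20

20


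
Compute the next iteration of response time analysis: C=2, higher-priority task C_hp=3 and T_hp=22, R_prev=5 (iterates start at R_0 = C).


R_next = C + ceil(R_prev / T_hp) * C_hp
ceil(5 / 22) = ceil(0.2273) = 1
Interference = 1 * 3 = 3
R_next = 2 + 3 = 5
R_next = R_prev, so the iteration has converged (response time = 5).

5


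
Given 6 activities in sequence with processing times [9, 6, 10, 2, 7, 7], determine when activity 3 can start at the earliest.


Activity 3 starts after activities 1 through 2 complete.
Predecessor durations: [9, 6]
ES = 9 + 6 = 15

15


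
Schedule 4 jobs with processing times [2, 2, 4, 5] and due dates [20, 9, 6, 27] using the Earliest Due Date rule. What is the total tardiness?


Sort by due date (EDD order): [(4, 6), (2, 9), (2, 20), (5, 27)]
Compute completion times and tardiness:
  Job 1: p=4, d=6, C=4, tardiness=max(0,4-6)=0
  Job 2: p=2, d=9, C=6, tardiness=max(0,6-9)=0
  Job 3: p=2, d=20, C=8, tardiness=max(0,8-20)=0
  Job 4: p=5, d=27, C=13, tardiness=max(0,13-27)=0
Total tardiness = 0

0


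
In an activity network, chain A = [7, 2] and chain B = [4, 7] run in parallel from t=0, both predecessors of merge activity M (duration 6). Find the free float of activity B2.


ES(B2) = sum of predecessors on chain B = 4
EF(B2) = ES + duration = 4 + 7 = 11
Successor of B2 is M. ES(M) = max(sum(A), sum(B)) = max(9, 11) = 11
Free float = ES(successor) - EF(current) = 11 - 11 = 0

0


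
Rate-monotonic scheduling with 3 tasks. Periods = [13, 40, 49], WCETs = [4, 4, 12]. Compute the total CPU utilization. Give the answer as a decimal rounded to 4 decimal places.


Compute individual utilizations (exact fractions):
  Task 1: C/T = 4/13 (approx. 0.3077)
  Task 2: C/T = 4/40 = 1/10 (approx. 0.1)
  Task 3: C/T = 12/49 (approx. 0.2449)
Total utilization U = 4/13 + 1/10 + 12/49 = 4157/6370
Rounded to 4 decimal places: U = 0.6526
RM (Liu & Layland) bound for 3 tasks = 0.779763; compare with U = 4157/6370 (approx. 0.652590)
U <= bound, so schedulable by RM sufficient condition.

0.6526


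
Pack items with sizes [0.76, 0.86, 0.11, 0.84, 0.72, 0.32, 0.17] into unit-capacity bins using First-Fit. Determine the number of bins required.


Place items sequentially using First-Fit:
  Item 0.76 -> new Bin 1
  Item 0.86 -> new Bin 2
  Item 0.11 -> Bin 1 (now 0.87)
  Item 0.84 -> new Bin 3
  Item 0.72 -> new Bin 4
  Item 0.32 -> new Bin 5
  Item 0.17 -> Bin 4 (now 0.89)
Total bins used = 5

5


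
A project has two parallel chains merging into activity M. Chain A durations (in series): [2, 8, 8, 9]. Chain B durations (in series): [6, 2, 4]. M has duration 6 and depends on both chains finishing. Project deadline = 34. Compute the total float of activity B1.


Forward pass: ES(B1) = sum of predecessors on chain B = 0
EF = ES + duration = 0 + 6 = 6
Backward pass: LF(M) = deadline = 34; LS(M) = 34 - 6 = 28
LF(B1) = LS(M) - sum(successors on chain B) = 28 - 6 = 22
LS = LF - duration = 22 - 6 = 16
Total float = LS - ES = 16 - 0 = 16

16


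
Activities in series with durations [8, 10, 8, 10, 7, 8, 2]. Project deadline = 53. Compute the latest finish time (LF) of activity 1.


LF(activity 1) = deadline - sum of successor durations
Successors: activities 2 through 7 with durations [10, 8, 10, 7, 8, 2]
Sum of successor durations = 45
LF = 53 - 45 = 8

8


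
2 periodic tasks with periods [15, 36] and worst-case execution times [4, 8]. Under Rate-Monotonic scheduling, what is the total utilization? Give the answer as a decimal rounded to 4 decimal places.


Compute individual utilizations (exact fractions):
  Task 1: C/T = 4/15 (approx. 0.2667)
  Task 2: C/T = 8/36 = 2/9 (approx. 0.2222)
Total utilization U = 4/15 + 2/9 = 22/45
Rounded to 4 decimal places: U = 0.4889
RM (Liu & Layland) bound for 2 tasks = 0.828427; compare with U = 22/45 (approx. 0.488889)
U <= bound, so schedulable by RM sufficient condition.

0.4889


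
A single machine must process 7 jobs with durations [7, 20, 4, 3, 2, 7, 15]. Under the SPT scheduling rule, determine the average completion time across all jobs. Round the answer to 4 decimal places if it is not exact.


Sort jobs by processing time (SPT order): [2, 3, 4, 7, 7, 15, 20]
Compute completion times sequentially:
  Job 1: processing = 2, completes at 2
  Job 2: processing = 3, completes at 5
  Job 3: processing = 4, completes at 9
  Job 4: processing = 7, completes at 16
  Job 5: processing = 7, completes at 23
  Job 6: processing = 15, completes at 38
  Job 7: processing = 20, completes at 58
Sum of completion times = 151
Average completion time = 151/7 = 21.5714

21.5714


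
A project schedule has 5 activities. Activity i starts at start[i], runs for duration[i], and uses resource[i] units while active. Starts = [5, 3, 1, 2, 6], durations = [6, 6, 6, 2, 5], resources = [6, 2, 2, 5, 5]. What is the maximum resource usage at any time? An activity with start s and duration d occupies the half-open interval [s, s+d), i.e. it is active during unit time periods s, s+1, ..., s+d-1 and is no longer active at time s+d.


Each activity i is active on [start_i, start_i + duration_i).
Compute total resource usage per time slot:
  t=0: active resources = [], total = 0
  t=1: active resources = [2], total = 2
  t=2: active resources = [2, 5], total = 7
  t=3: active resources = [2, 2, 5], total = 9
  t=4: active resources = [2, 2], total = 4
  t=5: active resources = [6, 2, 2], total = 10
  t=6: active resources = [6, 2, 2, 5], total = 15
  t=7: active resources = [6, 2, 5], total = 13
  t=8: active resources = [6, 2, 5], total = 13
  t=9: active resources = [6, 5], total = 11
  t=10: active resources = [6, 5], total = 11
Peak resource demand = 15

15


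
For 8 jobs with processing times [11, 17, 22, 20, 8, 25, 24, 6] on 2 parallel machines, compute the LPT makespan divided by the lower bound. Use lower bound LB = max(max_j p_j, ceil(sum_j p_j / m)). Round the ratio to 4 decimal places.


LPT order: [25, 24, 22, 20, 17, 11, 8, 6]
Machine loads after assignment: [68, 65]
LPT makespan = 68
Lower bound = max(max_job, ceil(total/2)) = max(25, 67) = 67
Ratio = 68 / 67 = 1.0149

1.0149


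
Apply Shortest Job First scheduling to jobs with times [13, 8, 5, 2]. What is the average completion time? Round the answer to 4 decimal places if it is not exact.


SJF order (ascending): [2, 5, 8, 13]
Completion times:
  Job 1: burst=2, C=2
  Job 2: burst=5, C=7
  Job 3: burst=8, C=15
  Job 4: burst=13, C=28
Average completion = 52/4 = 13.0

13.0


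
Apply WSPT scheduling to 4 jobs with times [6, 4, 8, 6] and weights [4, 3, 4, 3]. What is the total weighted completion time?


Compute p/w ratios and sort ascending (WSPT): [(4, 3), (6, 4), (8, 4), (6, 3)]
Compute weighted completion times:
  Job (p=4,w=3): C=4, w*C=3*4=12
  Job (p=6,w=4): C=10, w*C=4*10=40
  Job (p=8,w=4): C=18, w*C=4*18=72
  Job (p=6,w=3): C=24, w*C=3*24=72
Total weighted completion time = 196

196


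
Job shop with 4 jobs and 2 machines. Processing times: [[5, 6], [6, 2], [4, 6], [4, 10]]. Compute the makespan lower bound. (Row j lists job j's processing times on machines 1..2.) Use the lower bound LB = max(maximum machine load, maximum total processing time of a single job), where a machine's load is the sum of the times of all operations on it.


Machine loads:
  Machine 1: 5 + 6 + 4 + 4 = 19
  Machine 2: 6 + 2 + 6 + 10 = 24
Max machine load = 24
Job totals:
  Job 1: 11
  Job 2: 8
  Job 3: 10
  Job 4: 14
Max job total = 14
Lower bound = max(24, 14) = 24

24


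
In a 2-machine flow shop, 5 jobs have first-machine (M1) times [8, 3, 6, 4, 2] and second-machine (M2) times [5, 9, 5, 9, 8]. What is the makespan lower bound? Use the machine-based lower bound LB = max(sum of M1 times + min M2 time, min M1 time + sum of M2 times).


LB1 = sum(M1 times) + min(M2 times) = 23 + 5 = 28
LB2 = min(M1 times) + sum(M2 times) = 2 + 36 = 38
Lower bound = max(LB1, LB2) = max(28, 38) = 38

38


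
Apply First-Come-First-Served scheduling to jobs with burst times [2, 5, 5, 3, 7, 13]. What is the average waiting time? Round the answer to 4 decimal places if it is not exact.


FCFS order (as given): [2, 5, 5, 3, 7, 13]
Waiting times:
  Job 1: wait = 0
  Job 2: wait = 2
  Job 3: wait = 7
  Job 4: wait = 12
  Job 5: wait = 15
  Job 6: wait = 22
Sum of waiting times = 58
Average waiting time = 58/6 = 9.6667

9.6667


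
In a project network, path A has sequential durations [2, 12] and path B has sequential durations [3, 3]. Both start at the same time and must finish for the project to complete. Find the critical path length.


Path A total = 2 + 12 = 14
Path B total = 3 + 3 = 6
Critical path = longest path = max(14, 6) = 14

14


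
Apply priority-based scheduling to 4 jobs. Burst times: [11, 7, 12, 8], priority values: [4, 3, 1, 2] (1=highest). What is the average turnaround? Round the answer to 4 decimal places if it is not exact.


Sort by priority (ascending = highest first):
Order: [(1, 12), (2, 8), (3, 7), (4, 11)]
Completion times:
  Priority 1, burst=12, C=12
  Priority 2, burst=8, C=20
  Priority 3, burst=7, C=27
  Priority 4, burst=11, C=38
Average turnaround = 97/4 = 24.25

24.25


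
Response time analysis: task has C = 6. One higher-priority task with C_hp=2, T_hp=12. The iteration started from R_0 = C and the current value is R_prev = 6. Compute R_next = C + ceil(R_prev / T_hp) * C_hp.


R_next = C + ceil(R_prev / T_hp) * C_hp
ceil(6 / 12) = ceil(0.5) = 1
Interference = 1 * 2 = 2
R_next = 6 + 2 = 8

8


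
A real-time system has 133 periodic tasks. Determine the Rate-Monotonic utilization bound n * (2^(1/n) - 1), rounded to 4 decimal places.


Compute 2^(1/133) = 1.0052252371
Subtract 1: 1.0052252371 - 1 = 0.0052252371
Multiply by n: 133 * 0.0052252371 = 0.6949565343
Round to 4 dp: 0.6950

0.6950


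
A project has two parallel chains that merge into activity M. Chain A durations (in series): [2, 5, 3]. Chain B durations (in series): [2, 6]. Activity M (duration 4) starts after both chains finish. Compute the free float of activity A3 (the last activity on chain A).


ES(A3) = sum of predecessors on chain A = 7
EF(A3) = ES + duration = 7 + 3 = 10
Successor of A3 is M. ES(M) = max(sum(A), sum(B)) = max(10, 8) = 10
Free float = ES(successor) - EF(current) = 10 - 10 = 0

0


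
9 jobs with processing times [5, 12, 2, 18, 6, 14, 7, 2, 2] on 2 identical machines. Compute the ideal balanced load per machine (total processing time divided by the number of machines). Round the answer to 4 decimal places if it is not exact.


Total processing time = 5 + 12 + 2 + 18 + 6 + 14 + 7 + 2 + 2 = 68
Number of machines = 2
Ideal balanced load = 68 / 2 = 34.0

34.0


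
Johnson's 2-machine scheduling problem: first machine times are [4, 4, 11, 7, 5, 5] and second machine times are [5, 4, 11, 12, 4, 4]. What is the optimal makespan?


Apply Johnson's rule:
  Group 1 (a <= b): [(1, 4, 5), (2, 4, 4), (4, 7, 12), (3, 11, 11)]
  Group 2 (a > b): [(5, 5, 4), (6, 5, 4)]
Optimal job order: [1, 2, 4, 3, 5, 6]
Schedule:
  Job 1: M1 done at 4, M2 done at 9
  Job 2: M1 done at 8, M2 done at 13
  Job 4: M1 done at 15, M2 done at 27
  Job 3: M1 done at 26, M2 done at 38
  Job 5: M1 done at 31, M2 done at 42
  Job 6: M1 done at 36, M2 done at 46
Makespan = 46

46


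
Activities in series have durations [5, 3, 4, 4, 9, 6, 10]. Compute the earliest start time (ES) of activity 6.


Activity 6 starts after activities 1 through 5 complete.
Predecessor durations: [5, 3, 4, 4, 9]
ES = 5 + 3 + 4 + 4 + 9 = 25

25


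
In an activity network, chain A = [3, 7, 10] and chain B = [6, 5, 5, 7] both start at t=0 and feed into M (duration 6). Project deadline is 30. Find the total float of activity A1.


Forward pass: ES(A1) = sum of predecessors on chain A = 0
EF = ES + duration = 0 + 3 = 3
Backward pass: LF(M) = deadline = 30; LS(M) = 30 - 6 = 24
LF(A1) = LS(M) - sum(successors on chain A) = 24 - 17 = 7
LS = LF - duration = 7 - 3 = 4
Total float = LS - ES = 4 - 0 = 4

4


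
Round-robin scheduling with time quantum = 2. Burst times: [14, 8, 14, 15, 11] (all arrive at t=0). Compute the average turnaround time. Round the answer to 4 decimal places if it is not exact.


Time quantum = 2
Execution trace:
  J1 runs 2 units, time = 2
  J2 runs 2 units, time = 4
  J3 runs 2 units, time = 6
  J4 runs 2 units, time = 8
  J5 runs 2 units, time = 10
  J1 runs 2 units, time = 12
  J2 runs 2 units, time = 14
  J3 runs 2 units, time = 16
  J4 runs 2 units, time = 18
  J5 runs 2 units, time = 20
  J1 runs 2 units, time = 22
  J2 runs 2 units, time = 24
  J3 runs 2 units, time = 26
  J4 runs 2 units, time = 28
  J5 runs 2 units, time = 30
  J1 runs 2 units, time = 32
  J2 runs 2 units, time = 34
  J3 runs 2 units, time = 36
  J4 runs 2 units, time = 38
  J5 runs 2 units, time = 40
  J1 runs 2 units, time = 42
  J3 runs 2 units, time = 44
  J4 runs 2 units, time = 46
  J5 runs 2 units, time = 48
  J1 runs 2 units, time = 50
  J3 runs 2 units, time = 52
  J4 runs 2 units, time = 54
  J5 runs 1 units, time = 55
  J1 runs 2 units, time = 57
  J3 runs 2 units, time = 59
  J4 runs 2 units, time = 61
  J4 runs 1 units, time = 62
Finish times: [57, 34, 59, 62, 55]
Average turnaround = 267/5 = 53.4

53.4


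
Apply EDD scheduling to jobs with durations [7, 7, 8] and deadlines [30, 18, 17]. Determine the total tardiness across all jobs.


Sort by due date (EDD order): [(8, 17), (7, 18), (7, 30)]
Compute completion times and tardiness:
  Job 1: p=8, d=17, C=8, tardiness=max(0,8-17)=0
  Job 2: p=7, d=18, C=15, tardiness=max(0,15-18)=0
  Job 3: p=7, d=30, C=22, tardiness=max(0,22-30)=0
Total tardiness = 0

0


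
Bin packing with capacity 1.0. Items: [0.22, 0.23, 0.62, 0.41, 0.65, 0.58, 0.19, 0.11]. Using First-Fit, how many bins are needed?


Place items sequentially using First-Fit:
  Item 0.22 -> new Bin 1
  Item 0.23 -> Bin 1 (now 0.45)
  Item 0.62 -> new Bin 2
  Item 0.41 -> Bin 1 (now 0.86)
  Item 0.65 -> new Bin 3
  Item 0.58 -> new Bin 4
  Item 0.19 -> Bin 2 (now 0.81)
  Item 0.11 -> Bin 1 (now 0.97)
Total bins used = 4

4


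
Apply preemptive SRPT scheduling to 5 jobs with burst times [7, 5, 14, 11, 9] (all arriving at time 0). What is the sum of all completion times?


Since all jobs arrive at t=0, SRPT equals SPT ordering.
SPT order: [5, 7, 9, 11, 14]
Completion times:
  Job 1: p=5, C=5
  Job 2: p=7, C=12
  Job 3: p=9, C=21
  Job 4: p=11, C=32
  Job 5: p=14, C=46
Total completion time = 5 + 12 + 21 + 32 + 46 = 116

116


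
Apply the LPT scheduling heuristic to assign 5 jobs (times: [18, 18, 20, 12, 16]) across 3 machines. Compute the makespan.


Sort jobs in decreasing order (LPT): [20, 18, 18, 16, 12]
Assign each job to the least loaded machine:
  Machine 1: jobs [20], load = 20
  Machine 2: jobs [18, 16], load = 34
  Machine 3: jobs [18, 12], load = 30
Makespan = max load = 34

34


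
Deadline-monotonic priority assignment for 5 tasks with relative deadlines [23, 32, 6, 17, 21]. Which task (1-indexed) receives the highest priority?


Sort tasks by relative deadline (ascending):
  Task 3: deadline = 6
  Task 4: deadline = 17
  Task 5: deadline = 21
  Task 1: deadline = 23
  Task 2: deadline = 32
Priority order (highest first): [3, 4, 5, 1, 2]
Highest priority task = 3

3


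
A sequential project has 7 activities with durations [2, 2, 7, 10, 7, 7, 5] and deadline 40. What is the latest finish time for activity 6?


LF(activity 6) = deadline - sum of successor durations
Successors: activities 7 through 7 with durations [5]
Sum of successor durations = 5
LF = 40 - 5 = 35

35


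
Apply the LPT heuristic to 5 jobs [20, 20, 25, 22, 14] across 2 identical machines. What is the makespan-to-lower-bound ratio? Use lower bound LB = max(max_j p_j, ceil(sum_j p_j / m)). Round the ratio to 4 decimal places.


LPT order: [25, 22, 20, 20, 14]
Machine loads after assignment: [45, 56]
LPT makespan = 56
Lower bound = max(max_job, ceil(total/2)) = max(25, 51) = 51
Ratio = 56 / 51 = 1.098

1.098


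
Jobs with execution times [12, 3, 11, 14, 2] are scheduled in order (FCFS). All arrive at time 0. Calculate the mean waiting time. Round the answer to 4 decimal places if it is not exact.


FCFS order (as given): [12, 3, 11, 14, 2]
Waiting times:
  Job 1: wait = 0
  Job 2: wait = 12
  Job 3: wait = 15
  Job 4: wait = 26
  Job 5: wait = 40
Sum of waiting times = 93
Average waiting time = 93/5 = 18.6

18.6


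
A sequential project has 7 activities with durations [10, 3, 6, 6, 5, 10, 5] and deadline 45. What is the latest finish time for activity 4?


LF(activity 4) = deadline - sum of successor durations
Successors: activities 5 through 7 with durations [5, 10, 5]
Sum of successor durations = 20
LF = 45 - 20 = 25

25


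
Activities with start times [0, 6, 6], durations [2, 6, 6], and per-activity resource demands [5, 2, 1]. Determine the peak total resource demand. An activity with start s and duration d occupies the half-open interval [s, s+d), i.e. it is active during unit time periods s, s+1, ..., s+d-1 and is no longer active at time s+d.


Each activity i is active on [start_i, start_i + duration_i).
Compute total resource usage per time slot:
  t=0: active resources = [5], total = 5
  t=1: active resources = [5], total = 5
  t=2: active resources = [], total = 0
  t=3: active resources = [], total = 0
  t=4: active resources = [], total = 0
  t=5: active resources = [], total = 0
  t=6: active resources = [2, 1], total = 3
  t=7: active resources = [2, 1], total = 3
  t=8: active resources = [2, 1], total = 3
  t=9: active resources = [2, 1], total = 3
  t=10: active resources = [2, 1], total = 3
  t=11: active resources = [2, 1], total = 3
Peak resource demand = 5

5


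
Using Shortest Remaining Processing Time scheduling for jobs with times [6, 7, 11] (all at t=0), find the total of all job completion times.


Since all jobs arrive at t=0, SRPT equals SPT ordering.
SPT order: [6, 7, 11]
Completion times:
  Job 1: p=6, C=6
  Job 2: p=7, C=13
  Job 3: p=11, C=24
Total completion time = 6 + 13 + 24 = 43

43


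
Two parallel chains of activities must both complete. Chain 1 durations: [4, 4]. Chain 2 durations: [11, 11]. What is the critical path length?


Path A total = 4 + 4 = 8
Path B total = 11 + 11 = 22
Critical path = longest path = max(8, 22) = 22

22


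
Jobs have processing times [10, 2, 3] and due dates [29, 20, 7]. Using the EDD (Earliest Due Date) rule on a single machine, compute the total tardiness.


Sort by due date (EDD order): [(3, 7), (2, 20), (10, 29)]
Compute completion times and tardiness:
  Job 1: p=3, d=7, C=3, tardiness=max(0,3-7)=0
  Job 2: p=2, d=20, C=5, tardiness=max(0,5-20)=0
  Job 3: p=10, d=29, C=15, tardiness=max(0,15-29)=0
Total tardiness = 0

0


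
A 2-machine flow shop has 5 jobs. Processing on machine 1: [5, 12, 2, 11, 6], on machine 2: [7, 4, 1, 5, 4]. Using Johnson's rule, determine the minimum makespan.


Apply Johnson's rule:
  Group 1 (a <= b): [(1, 5, 7)]
  Group 2 (a > b): [(4, 11, 5), (2, 12, 4), (5, 6, 4), (3, 2, 1)]
Optimal job order: [1, 4, 2, 5, 3]
Schedule:
  Job 1: M1 done at 5, M2 done at 12
  Job 4: M1 done at 16, M2 done at 21
  Job 2: M1 done at 28, M2 done at 32
  Job 5: M1 done at 34, M2 done at 38
  Job 3: M1 done at 36, M2 done at 39
Makespan = 39

39


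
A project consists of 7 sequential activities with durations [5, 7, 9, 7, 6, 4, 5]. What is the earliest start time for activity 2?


Activity 2 starts after activities 1 through 1 complete.
Predecessor durations: [5]
ES = 5 = 5

5


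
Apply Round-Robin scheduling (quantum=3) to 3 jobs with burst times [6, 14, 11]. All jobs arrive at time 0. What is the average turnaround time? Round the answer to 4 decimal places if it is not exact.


Time quantum = 3
Execution trace:
  J1 runs 3 units, time = 3
  J2 runs 3 units, time = 6
  J3 runs 3 units, time = 9
  J1 runs 3 units, time = 12
  J2 runs 3 units, time = 15
  J3 runs 3 units, time = 18
  J2 runs 3 units, time = 21
  J3 runs 3 units, time = 24
  J2 runs 3 units, time = 27
  J3 runs 2 units, time = 29
  J2 runs 2 units, time = 31
Finish times: [12, 31, 29]
Average turnaround = 72/3 = 24.0

24.0


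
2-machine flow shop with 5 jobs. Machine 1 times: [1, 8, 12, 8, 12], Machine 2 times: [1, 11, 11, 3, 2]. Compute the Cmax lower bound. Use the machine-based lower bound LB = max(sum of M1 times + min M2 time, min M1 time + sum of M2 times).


LB1 = sum(M1 times) + min(M2 times) = 41 + 1 = 42
LB2 = min(M1 times) + sum(M2 times) = 1 + 28 = 29
Lower bound = max(LB1, LB2) = max(42, 29) = 42

42


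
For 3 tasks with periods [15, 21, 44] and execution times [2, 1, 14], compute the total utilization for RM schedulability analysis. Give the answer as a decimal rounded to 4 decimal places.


Compute individual utilizations (exact fractions):
  Task 1: C/T = 2/15 (approx. 0.1333)
  Task 2: C/T = 1/21 (approx. 0.0476)
  Task 3: C/T = 14/44 = 7/22 (approx. 0.3182)
Total utilization U = 2/15 + 1/21 + 7/22 = 1153/2310
Rounded to 4 decimal places: U = 0.4991
RM (Liu & Layland) bound for 3 tasks = 0.779763; compare with U = 1153/2310 (approx. 0.499134)
U <= bound, so schedulable by RM sufficient condition.

0.4991
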